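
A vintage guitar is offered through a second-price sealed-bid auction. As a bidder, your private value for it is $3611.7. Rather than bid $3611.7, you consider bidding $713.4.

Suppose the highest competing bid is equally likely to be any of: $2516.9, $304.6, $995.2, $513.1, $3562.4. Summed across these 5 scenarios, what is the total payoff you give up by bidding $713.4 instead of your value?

$3760.6

The deviation costs you only when the competing bid falls strictly between $713.4 and $3611.7; elsewhere both bids give the same outcome.
$2516.9: truthful payoff $1094.8, deviation payoff $0 → loss $1094.8.
$304.6: outcomes coincide → loss $0.
$995.2: truthful payoff $2616.5, deviation payoff $0 → loss $2616.5.
$513.1: outcomes coincide → loss $0.
$3562.4: truthful payoff $49.3, deviation payoff $0 → loss $49.3.
Total loss = $1094.8 + $2616.5 + $49.3 = $3760.6.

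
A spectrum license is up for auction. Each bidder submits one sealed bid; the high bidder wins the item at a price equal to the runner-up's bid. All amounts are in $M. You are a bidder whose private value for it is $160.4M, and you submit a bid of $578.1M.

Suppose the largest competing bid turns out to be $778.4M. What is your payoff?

$0M

Your bid $578.1M is below the highest competing bid $778.4M, so you lose.
A losing bidder pays nothing and receives nothing: payoff = $0M.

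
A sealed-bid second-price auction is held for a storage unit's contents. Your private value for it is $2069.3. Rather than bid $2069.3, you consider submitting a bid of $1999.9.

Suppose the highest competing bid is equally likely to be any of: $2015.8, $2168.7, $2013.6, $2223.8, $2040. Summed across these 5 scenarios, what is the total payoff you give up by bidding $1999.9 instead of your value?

The deviation costs you only when the competing bid falls strictly between $1999.9 and $2069.3; elsewhere both bids give the same outcome.
$2015.8: truthful payoff $53.5, deviation payoff $0 → loss $53.5.
$2168.7: outcomes coincide → loss $0.
$2013.6: truthful payoff $55.7, deviation payoff $0 → loss $55.7.
$2223.8: outcomes coincide → loss $0.
$2040: truthful payoff $29.3, deviation payoff $0 → loss $29.3.
Total loss = $53.5 + $55.7 + $29.3 = $138.5.
In a second-price auction your bid sets only whether you win, not what you pay, so bidding your true value is weakly dominant.

$138.5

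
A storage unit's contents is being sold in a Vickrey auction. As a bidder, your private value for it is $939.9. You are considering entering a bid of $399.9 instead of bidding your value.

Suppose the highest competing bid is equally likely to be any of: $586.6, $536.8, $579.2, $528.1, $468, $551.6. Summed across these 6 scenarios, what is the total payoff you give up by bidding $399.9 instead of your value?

The deviation costs you only when the competing bid falls strictly between $399.9 and $939.9; elsewhere both bids give the same outcome.
$586.6: truthful payoff $353.3, deviation payoff $0 → loss $353.3.
$536.8: truthful payoff $403.1, deviation payoff $0 → loss $403.1.
$579.2: truthful payoff $360.7, deviation payoff $0 → loss $360.7.
$528.1: truthful payoff $411.8, deviation payoff $0 → loss $411.8.
$468: truthful payoff $471.9, deviation payoff $0 → loss $471.9.
$551.6: truthful payoff $388.3, deviation payoff $0 → loss $388.3.
Total loss = $353.3 + $403.1 + $360.7 + $411.8 + $471.9 + $388.3 = $2389.1.

$2389.1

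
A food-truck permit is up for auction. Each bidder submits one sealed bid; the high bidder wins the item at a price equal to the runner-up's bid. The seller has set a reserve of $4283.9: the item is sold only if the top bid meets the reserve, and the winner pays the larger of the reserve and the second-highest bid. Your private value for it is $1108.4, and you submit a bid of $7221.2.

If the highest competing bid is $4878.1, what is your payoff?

−$3769.7

Your bid $7221.2 is the highest and exceeds the reserve.
Price = max(second-highest bid, reserve) = max($4878.1, $4283.9) = $4878.1.
Payoff = $1108.4 − $4878.1 = −$3769.7.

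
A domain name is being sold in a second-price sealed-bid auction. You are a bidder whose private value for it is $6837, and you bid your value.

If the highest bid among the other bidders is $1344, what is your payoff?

$5493

Your bid $6837 exceeds the highest competing bid $1344, so you win.
In a second-price auction the winner pays the second-highest bid, $1344.
Payoff = value − price = $6837 − $1344 = $5493.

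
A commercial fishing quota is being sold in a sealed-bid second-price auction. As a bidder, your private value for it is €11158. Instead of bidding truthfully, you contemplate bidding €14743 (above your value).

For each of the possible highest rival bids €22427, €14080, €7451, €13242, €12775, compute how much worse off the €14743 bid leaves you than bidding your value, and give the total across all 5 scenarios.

The deviation costs you only when the competing bid falls strictly between €11158 and €14743; elsewhere both bids give the same outcome.
€22427: outcomes coincide → loss €0.
€14080: truthful payoff €0, deviation payoff −€2922 → loss €2922.
€7451: outcomes coincide → loss €0.
€13242: truthful payoff €0, deviation payoff −€2084 → loss €2084.
€12775: truthful payoff €0, deviation payoff −€1617 → loss €1617.
Total loss = €2922 + €2084 + €1617 = €6623.
Because the price is fixed by the runner-up's bid, deviating from your value can only change a good outcome into a bad one — never the reverse.

€6623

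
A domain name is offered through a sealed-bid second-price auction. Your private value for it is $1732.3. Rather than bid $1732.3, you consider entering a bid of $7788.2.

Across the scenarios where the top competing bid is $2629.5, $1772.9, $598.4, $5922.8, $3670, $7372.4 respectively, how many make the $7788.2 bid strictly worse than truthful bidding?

5

The deviation hurts exactly when the highest competing bid lies strictly between $1732.3 and $7788.2 — overbidding then wins at a price above your value.
$2629.5: inside the interval → strictly worse (loss $897.2).
$1772.9: inside the interval → strictly worse (loss $40.6).
$598.4: below both → same outcome either way.
$5922.8: inside the interval → strictly worse (loss $4190.5).
$3670: inside the interval → strictly worse (loss $1937.7).
$7372.4: inside the interval → strictly worse (loss $5640.1).
Count: 5.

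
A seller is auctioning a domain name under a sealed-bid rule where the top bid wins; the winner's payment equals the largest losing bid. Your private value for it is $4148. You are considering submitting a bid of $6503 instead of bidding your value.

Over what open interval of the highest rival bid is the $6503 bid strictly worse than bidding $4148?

($4148, $6503)

If the competing bid is below $4148, both bids win at the same price — no difference.
If it is above $6503, both bids lose — no difference.
If it lies strictly between $4148 and $6503, bidding your value loses (payoff 0) while bidding $6503 wins at a price above your value (payoff negative).
So the deviation strictly hurts on the open interval ($4148, $6503).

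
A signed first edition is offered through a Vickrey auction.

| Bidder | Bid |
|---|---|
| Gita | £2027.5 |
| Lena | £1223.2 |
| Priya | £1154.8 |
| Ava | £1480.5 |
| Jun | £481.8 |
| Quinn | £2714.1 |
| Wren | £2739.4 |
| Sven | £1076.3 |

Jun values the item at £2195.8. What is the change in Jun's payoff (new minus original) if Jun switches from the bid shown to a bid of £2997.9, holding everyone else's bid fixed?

The highest bid among the other bidders is £2739.4; Jun's bid doesn't change that.
Original bid £481.8: Jun is not highest (top rival bid is £2739.4); payoff £0.
Alternative bid £2997.9: Jun is highest, pays the top rival bid £2739.4; payoff £2195.8 − £2739.4 = −£543.6.
Change in payoff = −£543.6 − (£0) = −£543.6.

−£543.6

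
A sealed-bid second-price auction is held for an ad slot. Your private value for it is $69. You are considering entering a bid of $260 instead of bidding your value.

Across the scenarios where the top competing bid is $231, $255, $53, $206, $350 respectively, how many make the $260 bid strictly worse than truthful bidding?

3

The deviation hurts exactly when the highest competing bid lies strictly between $69 and $260 — overbidding then wins at a price above your value.
$231: inside the interval → strictly worse (loss $162).
$255: inside the interval → strictly worse (loss $186).
$53: below both → same outcome either way.
$206: inside the interval → strictly worse (loss $137).
$350: above both → same outcome either way.
Count: 3.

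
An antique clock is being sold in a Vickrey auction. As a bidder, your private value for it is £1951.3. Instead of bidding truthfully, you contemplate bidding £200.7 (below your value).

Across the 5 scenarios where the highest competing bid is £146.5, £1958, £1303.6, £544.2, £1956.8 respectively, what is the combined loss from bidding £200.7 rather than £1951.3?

£2054.8

The deviation costs you only when the competing bid falls strictly between £200.7 and £1951.3; elsewhere both bids give the same outcome.
£146.5: outcomes coincide → loss £0.
£1958: outcomes coincide → loss £0.
£1303.6: truthful payoff £647.7, deviation payoff £0 → loss £647.7.
£544.2: truthful payoff £1407.1, deviation payoff £0 → loss £1407.1.
£1956.8: outcomes coincide → loss £0.
Total loss = £647.7 + £1407.1 = £2054.8.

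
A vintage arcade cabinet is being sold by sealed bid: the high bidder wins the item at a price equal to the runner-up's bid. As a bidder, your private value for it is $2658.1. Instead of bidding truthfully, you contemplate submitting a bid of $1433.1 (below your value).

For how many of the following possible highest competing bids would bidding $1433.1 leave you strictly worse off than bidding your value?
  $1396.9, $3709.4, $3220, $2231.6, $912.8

1

The deviation hurts exactly when the highest competing bid lies strictly between $1433.1 and $2658.1 — underbidding then forfeits a profitable win.
$1396.9: below both → same outcome either way.
$3709.4: above both → same outcome either way.
$3220: above both → same outcome either way.
$2231.6: inside the interval → strictly worse (loss $426.5).
$912.8: below both → same outcome either way.
Count: 1.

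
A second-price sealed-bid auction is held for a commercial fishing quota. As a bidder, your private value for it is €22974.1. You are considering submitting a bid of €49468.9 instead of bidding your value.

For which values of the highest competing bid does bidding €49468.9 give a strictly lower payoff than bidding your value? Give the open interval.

(€22974.1, €49468.9)

If the competing bid is below €22974.1, both bids win at the same price — no difference.
If it is above €49468.9, both bids lose — no difference.
If it lies strictly between €22974.1 and €49468.9, bidding your value loses (payoff 0) while bidding €49468.9 wins at a price above your value (payoff negative).
So the deviation strictly hurts on the open interval (€22974.1, €49468.9).
Because the price is fixed by the runner-up's bid, deviating from your value can only change a good outcome into a bad one — never the reverse.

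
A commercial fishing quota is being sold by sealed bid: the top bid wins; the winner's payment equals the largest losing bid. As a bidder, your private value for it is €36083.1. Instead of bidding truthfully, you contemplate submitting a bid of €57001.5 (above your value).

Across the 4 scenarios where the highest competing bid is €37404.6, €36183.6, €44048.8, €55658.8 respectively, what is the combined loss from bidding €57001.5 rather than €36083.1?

The deviation costs you only when the competing bid falls strictly between €36083.1 and €57001.5; elsewhere both bids give the same outcome.
€37404.6: truthful payoff €0, deviation payoff −€1321.5 → loss €1321.5.
€36183.6: truthful payoff €0, deviation payoff −€100.5 → loss €100.5.
€44048.8: truthful payoff €0, deviation payoff −€7965.7 → loss €7965.7.
€55658.8: truthful payoff €0, deviation payoff −€19575.7 → loss €19575.7.
Total loss = €1321.5 + €100.5 + €7965.7 + €19575.7 = €28963.4.
In a second-price auction your bid sets only whether you win, not what you pay, so bidding your true value is weakly dominant.

€28963.4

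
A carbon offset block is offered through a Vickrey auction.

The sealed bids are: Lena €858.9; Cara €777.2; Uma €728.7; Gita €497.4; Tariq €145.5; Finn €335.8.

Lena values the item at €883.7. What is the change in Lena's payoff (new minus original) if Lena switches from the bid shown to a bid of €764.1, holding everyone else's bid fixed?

−€106.5

The highest bid among the other bidders is €777.2; Lena's bid doesn't change that.
Original bid €858.9: Lena is highest, pays the top rival bid €777.2; payoff €883.7 − €777.2 = €106.5.
Alternative bid €764.1: Lena is not highest (top rival bid is €777.2); payoff €0.
Change in payoff = €0 − (€106.5) = −€106.5.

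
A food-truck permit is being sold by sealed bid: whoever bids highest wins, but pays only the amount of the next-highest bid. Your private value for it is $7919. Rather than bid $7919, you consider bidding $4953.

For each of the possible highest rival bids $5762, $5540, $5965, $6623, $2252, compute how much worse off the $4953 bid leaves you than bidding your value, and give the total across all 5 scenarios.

The deviation costs you only when the competing bid falls strictly between $4953 and $7919; elsewhere both bids give the same outcome.
$5762: truthful payoff $2157, deviation payoff $0 → loss $2157.
$5540: truthful payoff $2379, deviation payoff $0 → loss $2379.
$5965: truthful payoff $1954, deviation payoff $0 → loss $1954.
$6623: truthful payoff $1296, deviation payoff $0 → loss $1296.
$2252: outcomes coincide → loss $0.
Total loss = $2157 + $2379 + $1954 + $1296 = $7786.
Truthful bidding weakly dominates here: raising your bid can only win items priced above your value, and lowering it can only forfeit items priced below.

$7786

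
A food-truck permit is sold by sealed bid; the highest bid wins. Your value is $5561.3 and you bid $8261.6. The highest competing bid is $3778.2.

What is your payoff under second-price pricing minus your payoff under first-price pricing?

$4483.4

You have the highest bid, so you win under either rule.
Second-price: pay $3778.2 → payoff $1783.1.
First-price: pay your own bid $8261.6 → payoff −$2700.3.
Difference = $1783.1 − (−$2700.3) = $4483.4.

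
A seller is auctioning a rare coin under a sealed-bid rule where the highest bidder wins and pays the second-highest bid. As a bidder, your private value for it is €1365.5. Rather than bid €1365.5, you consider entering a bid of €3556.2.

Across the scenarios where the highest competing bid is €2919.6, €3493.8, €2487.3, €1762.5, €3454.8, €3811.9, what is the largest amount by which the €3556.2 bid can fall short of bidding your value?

€2128.3

€2919.6: truthful gives €0, deviation gives −€1554.1 → loss €1554.1.
€3493.8: truthful gives €0, deviation gives −€2128.3 → loss €2128.3.
€2487.3: truthful gives €0, deviation gives −€1121.8 → loss €1121.8.
€1762.5: truthful gives €0, deviation gives −€397 → loss €397.
€3454.8: truthful gives €0, deviation gives −€2089.3 → loss €2089.3.
€3811.9: same outcome either way → loss €0.
Maximum loss: €2128.3.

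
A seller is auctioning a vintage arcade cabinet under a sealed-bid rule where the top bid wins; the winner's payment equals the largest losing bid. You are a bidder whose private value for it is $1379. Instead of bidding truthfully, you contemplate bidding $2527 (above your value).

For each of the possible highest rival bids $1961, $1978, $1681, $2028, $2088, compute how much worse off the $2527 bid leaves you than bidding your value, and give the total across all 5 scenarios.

The deviation costs you only when the competing bid falls strictly between $1379 and $2527; elsewhere both bids give the same outcome.
$1961: truthful payoff $0, deviation payoff −$582 → loss $582.
$1978: truthful payoff $0, deviation payoff −$599 → loss $599.
$1681: truthful payoff $0, deviation payoff −$302 → loss $302.
$2028: truthful payoff $0, deviation payoff −$649 → loss $649.
$2088: truthful payoff $0, deviation payoff −$709 → loss $709.
Total loss = $582 + $599 + $302 + $649 + $709 = $2841.

$2841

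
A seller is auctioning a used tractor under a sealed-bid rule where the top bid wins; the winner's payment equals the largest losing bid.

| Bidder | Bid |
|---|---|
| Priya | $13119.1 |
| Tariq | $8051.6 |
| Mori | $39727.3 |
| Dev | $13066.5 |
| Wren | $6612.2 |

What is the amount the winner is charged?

$13119.1

Highest bid: Mori at $39727.3, so Mori wins.
Second-highest bid: Priya at $13119.1 — that is the price the winner pays.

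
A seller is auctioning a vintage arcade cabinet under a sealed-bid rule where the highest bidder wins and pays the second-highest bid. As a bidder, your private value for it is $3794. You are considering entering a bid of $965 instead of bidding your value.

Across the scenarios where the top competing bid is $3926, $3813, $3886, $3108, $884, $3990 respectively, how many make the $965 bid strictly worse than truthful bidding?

1

The deviation hurts exactly when the highest competing bid lies strictly between $965 and $3794 — underbidding then forfeits a profitable win.
$3926: above both → same outcome either way.
$3813: above both → same outcome either way.
$3886: above both → same outcome either way.
$3108: inside the interval → strictly worse (loss $686).
$884: below both → same outcome either way.
$3990: above both → same outcome either way.
Count: 1.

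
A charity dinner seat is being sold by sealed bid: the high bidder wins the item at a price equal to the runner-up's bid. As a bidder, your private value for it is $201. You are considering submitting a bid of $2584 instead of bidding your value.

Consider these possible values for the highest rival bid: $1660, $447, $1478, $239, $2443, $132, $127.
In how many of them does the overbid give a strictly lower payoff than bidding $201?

The deviation hurts exactly when the highest competing bid lies strictly between $201 and $2584 — overbidding then wins at a price above your value.
$1660: inside the interval → strictly worse (loss $1459).
$447: inside the interval → strictly worse (loss $246).
$1478: inside the interval → strictly worse (loss $1277).
$239: inside the interval → strictly worse (loss $38).
$2443: inside the interval → strictly worse (loss $2242).
$132: below both → same outcome either way.
$127: below both → same outcome either way.
Count: 5.

5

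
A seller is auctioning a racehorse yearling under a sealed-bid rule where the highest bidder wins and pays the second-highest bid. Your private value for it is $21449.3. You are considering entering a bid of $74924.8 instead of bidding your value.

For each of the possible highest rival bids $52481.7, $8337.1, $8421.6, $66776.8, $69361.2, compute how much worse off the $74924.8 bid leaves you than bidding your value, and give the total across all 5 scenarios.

$124271.8

The deviation costs you only when the competing bid falls strictly between $21449.3 and $74924.8; elsewhere both bids give the same outcome.
$52481.7: truthful payoff $0, deviation payoff −$31032.4 → loss $31032.4.
$8337.1: outcomes coincide → loss $0.
$8421.6: outcomes coincide → loss $0.
$66776.8: truthful payoff $0, deviation payoff −$45327.5 → loss $45327.5.
$69361.2: truthful payoff $0, deviation payoff −$47911.9 → loss $47911.9.
Total loss = $31032.4 + $45327.5 + $47911.9 = $124271.8.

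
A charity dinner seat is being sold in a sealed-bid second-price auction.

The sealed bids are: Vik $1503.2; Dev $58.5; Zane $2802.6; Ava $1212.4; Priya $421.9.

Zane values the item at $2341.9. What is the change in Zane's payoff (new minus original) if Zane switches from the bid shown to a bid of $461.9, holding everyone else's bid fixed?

The highest bid among the other bidders is $1503.2; Zane's bid doesn't change that.
Original bid $2802.6: Zane is highest, pays the top rival bid $1503.2; payoff $2341.9 − $1503.2 = $838.7.
Alternative bid $461.9: Zane is not highest (top rival bid is $1503.2); payoff $0.
Change in payoff = $0 − ($838.7) = −$838.7.

−$838.7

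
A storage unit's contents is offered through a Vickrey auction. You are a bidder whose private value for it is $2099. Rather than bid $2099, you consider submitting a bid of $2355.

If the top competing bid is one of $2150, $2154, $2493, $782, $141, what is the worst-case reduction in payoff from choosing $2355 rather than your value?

$2150: truthful gives $0, deviation gives −$51 → loss $51.
$2154: truthful gives $0, deviation gives −$55 → loss $55.
$2493: same outcome either way → loss $0.
$782: same outcome either way → loss $0.
$141: same outcome either way → loss $0.
Maximum loss: $55.

$55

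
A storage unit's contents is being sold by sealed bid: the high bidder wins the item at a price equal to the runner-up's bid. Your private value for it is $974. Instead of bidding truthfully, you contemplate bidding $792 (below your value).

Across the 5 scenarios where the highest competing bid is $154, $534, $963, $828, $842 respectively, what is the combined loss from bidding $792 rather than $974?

The deviation costs you only when the competing bid falls strictly between $792 and $974; elsewhere both bids give the same outcome.
$154: outcomes coincide → loss $0.
$534: outcomes coincide → loss $0.
$963: truthful payoff $11, deviation payoff $0 → loss $11.
$828: truthful payoff $146, deviation payoff $0 → loss $146.
$842: truthful payoff $132, deviation payoff $0 → loss $132.
Total loss = $11 + $146 + $132 = $289.
Truthful bidding weakly dominates here: raising your bid can only win items priced above your value, and lowering it can only forfeit items priced below.

$289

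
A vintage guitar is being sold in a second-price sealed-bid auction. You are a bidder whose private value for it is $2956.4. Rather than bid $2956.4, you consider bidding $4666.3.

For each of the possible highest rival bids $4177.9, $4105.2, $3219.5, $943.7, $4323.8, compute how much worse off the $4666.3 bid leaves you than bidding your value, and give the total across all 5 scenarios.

The deviation costs you only when the competing bid falls strictly between $2956.4 and $4666.3; elsewhere both bids give the same outcome.
$4177.9: truthful payoff $0, deviation payoff −$1221.5 → loss $1221.5.
$4105.2: truthful payoff $0, deviation payoff −$1148.8 → loss $1148.8.
$3219.5: truthful payoff $0, deviation payoff −$263.1 → loss $263.1.
$943.7: outcomes coincide → loss $0.
$4323.8: truthful payoff $0, deviation payoff −$1367.4 → loss $1367.4.
Total loss = $1221.5 + $1148.8 + $263.1 + $1367.4 = $4000.8.

$4000.8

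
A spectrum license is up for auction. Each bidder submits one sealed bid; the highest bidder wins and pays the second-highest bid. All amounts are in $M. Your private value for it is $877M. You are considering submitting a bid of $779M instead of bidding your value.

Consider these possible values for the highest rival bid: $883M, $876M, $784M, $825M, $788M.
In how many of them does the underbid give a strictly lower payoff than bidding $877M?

4

The deviation hurts exactly when the highest competing bid lies strictly between $779M and $877M — underbidding then forfeits a profitable win.
$883M: above both → same outcome either way.
$876M: inside the interval → strictly worse (loss $1M).
$784M: inside the interval → strictly worse (loss $93M).
$825M: inside the interval → strictly worse (loss $52M).
$788M: inside the interval → strictly worse (loss $89M).
Count: 4.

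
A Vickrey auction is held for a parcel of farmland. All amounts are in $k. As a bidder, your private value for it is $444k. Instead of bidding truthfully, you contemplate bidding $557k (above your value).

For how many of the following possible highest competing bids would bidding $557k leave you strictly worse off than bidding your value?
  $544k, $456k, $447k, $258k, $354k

The deviation hurts exactly when the highest competing bid lies strictly between $444k and $557k — overbidding then wins at a price above your value.
$544k: inside the interval → strictly worse (loss $100k).
$456k: inside the interval → strictly worse (loss $12k).
$447k: inside the interval → strictly worse (loss $3k).
$258k: below both → same outcome either way.
$354k: below both → same outcome either way.
Count: 3.

3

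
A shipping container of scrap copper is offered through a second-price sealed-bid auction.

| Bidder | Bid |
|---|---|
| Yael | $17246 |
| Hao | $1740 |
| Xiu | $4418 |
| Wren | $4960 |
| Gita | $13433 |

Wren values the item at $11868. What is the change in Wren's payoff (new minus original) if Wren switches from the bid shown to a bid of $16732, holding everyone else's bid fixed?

The highest bid among the other bidders is $17246; Wren's bid doesn't change that.
Original bid $4960: Wren is not highest (top rival bid is $17246); payoff $0.
Alternative bid $16732: Wren is not highest (top rival bid is $17246); payoff $0.
Change in payoff = $0 − ($0) = $0.

$0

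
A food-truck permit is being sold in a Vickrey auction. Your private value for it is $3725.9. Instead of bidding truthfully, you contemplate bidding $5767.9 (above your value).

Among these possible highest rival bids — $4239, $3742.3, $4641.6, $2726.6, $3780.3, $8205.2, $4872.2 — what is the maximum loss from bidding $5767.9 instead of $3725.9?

$4239: truthful gives $0, deviation gives −$513.1 → loss $513.1.
$3742.3: truthful gives $0, deviation gives −$16.4 → loss $16.4.
$4641.6: truthful gives $0, deviation gives −$915.7 → loss $915.7.
$2726.6: same outcome either way → loss $0.
$3780.3: truthful gives $0, deviation gives −$54.4 → loss $54.4.
$8205.2: same outcome either way → loss $0.
$4872.2: truthful gives $0, deviation gives −$1146.3 → loss $1146.3.
Maximum loss: $1146.3.

$1146.3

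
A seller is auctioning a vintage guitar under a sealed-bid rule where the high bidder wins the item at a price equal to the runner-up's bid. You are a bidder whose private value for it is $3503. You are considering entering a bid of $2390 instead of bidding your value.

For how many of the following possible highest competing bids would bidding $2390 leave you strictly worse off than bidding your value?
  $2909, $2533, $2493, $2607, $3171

5

The deviation hurts exactly when the highest competing bid lies strictly between $2390 and $3503 — underbidding then forfeits a profitable win.
$2909: inside the interval → strictly worse (loss $594).
$2533: inside the interval → strictly worse (loss $970).
$2493: inside the interval → strictly worse (loss $1010).
$2607: inside the interval → strictly worse (loss $896).
$3171: inside the interval → strictly worse (loss $332).
Count: 5.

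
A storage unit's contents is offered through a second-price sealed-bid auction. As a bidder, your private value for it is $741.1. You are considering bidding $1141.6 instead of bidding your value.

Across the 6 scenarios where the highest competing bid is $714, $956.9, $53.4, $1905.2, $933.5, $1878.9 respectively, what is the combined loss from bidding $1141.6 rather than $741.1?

$408.2

The deviation costs you only when the competing bid falls strictly between $741.1 and $1141.6; elsewhere both bids give the same outcome.
$714: outcomes coincide → loss $0.
$956.9: truthful payoff $0, deviation payoff −$215.8 → loss $215.8.
$53.4: outcomes coincide → loss $0.
$1905.2: outcomes coincide → loss $0.
$933.5: truthful payoff $0, deviation payoff −$192.4 → loss $192.4.
$1878.9: outcomes coincide → loss $0.
Total loss = $215.8 + $192.4 = $408.2.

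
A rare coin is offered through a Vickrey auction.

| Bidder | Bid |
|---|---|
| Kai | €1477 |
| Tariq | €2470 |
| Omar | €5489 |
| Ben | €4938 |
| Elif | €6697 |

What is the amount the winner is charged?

Highest bid: Elif at €6697, so Elif wins.
Second-highest bid: Omar at €5489 — that is the price the winner pays.

€5489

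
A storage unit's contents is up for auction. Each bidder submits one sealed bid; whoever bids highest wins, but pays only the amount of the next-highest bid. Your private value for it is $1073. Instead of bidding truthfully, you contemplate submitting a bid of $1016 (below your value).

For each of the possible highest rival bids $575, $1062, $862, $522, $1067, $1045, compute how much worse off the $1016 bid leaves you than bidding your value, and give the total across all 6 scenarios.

$45

The deviation costs you only when the competing bid falls strictly between $1016 and $1073; elsewhere both bids give the same outcome.
$575: outcomes coincide → loss $0.
$1062: truthful payoff $11, deviation payoff $0 → loss $11.
$862: outcomes coincide → loss $0.
$522: outcomes coincide → loss $0.
$1067: truthful payoff $6, deviation payoff $0 → loss $6.
$1045: truthful payoff $28, deviation payoff $0 → loss $28.
Total loss = $11 + $6 + $28 = $45.
Because the price is fixed by the runner-up's bid, deviating from your value can only change a good outcome into a bad one — never the reverse.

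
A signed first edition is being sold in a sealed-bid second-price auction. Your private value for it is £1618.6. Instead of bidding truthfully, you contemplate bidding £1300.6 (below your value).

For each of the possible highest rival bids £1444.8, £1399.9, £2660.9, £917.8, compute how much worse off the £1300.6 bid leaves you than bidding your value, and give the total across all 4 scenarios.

The deviation costs you only when the competing bid falls strictly between £1300.6 and £1618.6; elsewhere both bids give the same outcome.
£1444.8: truthful payoff £173.8, deviation payoff £0 → loss £173.8.
£1399.9: truthful payoff £218.7, deviation payoff £0 → loss £218.7.
£2660.9: outcomes coincide → loss £0.
£917.8: outcomes coincide → loss £0.
Total loss = £173.8 + £218.7 = £392.5.

£392.5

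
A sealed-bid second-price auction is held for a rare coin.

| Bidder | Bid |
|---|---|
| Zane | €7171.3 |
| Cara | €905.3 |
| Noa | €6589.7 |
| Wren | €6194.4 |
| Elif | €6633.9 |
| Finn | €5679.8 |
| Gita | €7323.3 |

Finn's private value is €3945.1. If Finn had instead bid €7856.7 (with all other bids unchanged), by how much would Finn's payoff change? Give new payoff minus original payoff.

−€3378.2

The highest bid among the other bidders is €7323.3; Finn's bid doesn't change that.
Original bid €5679.8: Finn is not highest (top rival bid is €7323.3); payoff €0.
Alternative bid €7856.7: Finn is highest, pays the top rival bid €7323.3; payoff €3945.1 − €7323.3 = −€3378.2.
Change in payoff = −€3378.2 − (€0) = −€3378.2.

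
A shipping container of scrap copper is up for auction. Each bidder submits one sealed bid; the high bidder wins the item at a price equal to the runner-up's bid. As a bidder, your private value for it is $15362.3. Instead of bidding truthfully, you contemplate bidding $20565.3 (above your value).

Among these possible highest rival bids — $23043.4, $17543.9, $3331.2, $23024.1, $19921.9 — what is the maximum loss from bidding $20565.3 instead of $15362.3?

$23043.4: same outcome either way → loss $0.
$17543.9: truthful gives $0, deviation gives −$2181.6 → loss $2181.6.
$3331.2: same outcome either way → loss $0.
$23024.1: same outcome either way → loss $0.
$19921.9: truthful gives $0, deviation gives −$4559.6 → loss $4559.6.
Maximum loss: $4559.6.

$4559.6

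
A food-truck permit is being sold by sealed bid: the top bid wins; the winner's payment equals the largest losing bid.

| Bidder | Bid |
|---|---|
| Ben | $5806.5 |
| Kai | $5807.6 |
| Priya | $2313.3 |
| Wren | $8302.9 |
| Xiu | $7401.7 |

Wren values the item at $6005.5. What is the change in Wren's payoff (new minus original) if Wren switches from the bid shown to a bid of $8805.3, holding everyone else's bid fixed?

$0

The highest bid among the other bidders is $7401.7; Wren's bid doesn't change that.
Original bid $8302.9: Wren is highest, pays the top rival bid $7401.7; payoff $6005.5 − $7401.7 = −$1396.2.
Alternative bid $8805.3: Wren is highest, pays the top rival bid $7401.7; payoff $6005.5 − $7401.7 = −$1396.2.
Change in payoff = −$1396.2 − (−$1396.2) = $0.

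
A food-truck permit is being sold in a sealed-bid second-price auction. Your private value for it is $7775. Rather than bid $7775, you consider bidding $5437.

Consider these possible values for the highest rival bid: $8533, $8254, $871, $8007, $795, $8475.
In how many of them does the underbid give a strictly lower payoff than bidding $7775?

0

The deviation hurts exactly when the highest competing bid lies strictly between $5437 and $7775 — underbidding then forfeits a profitable win.
$8533: above both → same outcome either way.
$8254: above both → same outcome either way.
$871: below both → same outcome either way.
$8007: above both → same outcome either way.
$795: below both → same outcome either way.
$8475: above both → same outcome either way.
Count: 0.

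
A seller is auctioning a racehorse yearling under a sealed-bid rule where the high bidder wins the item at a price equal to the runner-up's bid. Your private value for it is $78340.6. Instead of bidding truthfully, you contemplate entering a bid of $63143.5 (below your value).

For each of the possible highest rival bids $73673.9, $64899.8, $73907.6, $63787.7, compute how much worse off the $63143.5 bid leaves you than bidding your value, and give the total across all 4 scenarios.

$37093.4

The deviation costs you only when the competing bid falls strictly between $63143.5 and $78340.6; elsewhere both bids give the same outcome.
$73673.9: truthful payoff $4666.7, deviation payoff $0 → loss $4666.7.
$64899.8: truthful payoff $13440.8, deviation payoff $0 → loss $13440.8.
$73907.6: truthful payoff $4433, deviation payoff $0 → loss $4433.
$63787.7: truthful payoff $14552.9, deviation payoff $0 → loss $14552.9.
Total loss = $4666.7 + $13440.8 + $4433 + $14552.9 = $37093.4.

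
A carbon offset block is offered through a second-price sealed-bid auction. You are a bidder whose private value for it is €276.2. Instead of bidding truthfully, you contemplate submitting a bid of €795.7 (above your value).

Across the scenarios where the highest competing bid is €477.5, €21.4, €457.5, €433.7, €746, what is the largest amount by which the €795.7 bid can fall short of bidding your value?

€469.8

€477.5: truthful gives €0, deviation gives −€201.3 → loss €201.3.
€21.4: same outcome either way → loss €0.
€457.5: truthful gives €0, deviation gives −€181.3 → loss €181.3.
€433.7: truthful gives €0, deviation gives −€157.5 → loss €157.5.
€746: truthful gives €0, deviation gives −€469.8 → loss €469.8.
Maximum loss: €469.8.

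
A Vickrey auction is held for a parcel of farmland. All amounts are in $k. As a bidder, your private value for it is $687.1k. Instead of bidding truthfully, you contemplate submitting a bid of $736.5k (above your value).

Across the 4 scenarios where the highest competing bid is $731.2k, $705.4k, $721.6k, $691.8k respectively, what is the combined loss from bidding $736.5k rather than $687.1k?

$101.6k

The deviation costs you only when the competing bid falls strictly between $687.1k and $736.5k; elsewhere both bids give the same outcome.
$731.2k: truthful payoff $0k, deviation payoff −$44.1k → loss $44.1k.
$705.4k: truthful payoff $0k, deviation payoff −$18.3k → loss $18.3k.
$721.6k: truthful payoff $0k, deviation payoff −$34.5k → loss $34.5k.
$691.8k: truthful payoff $0k, deviation payoff −$4.7k → loss $4.7k.
Total loss = $44.1k + $18.3k + $34.5k + $4.7k = $101.6k.
Because the price is fixed by the runner-up's bid, deviating from your value can only change a good outcome into a bad one — never the reverse.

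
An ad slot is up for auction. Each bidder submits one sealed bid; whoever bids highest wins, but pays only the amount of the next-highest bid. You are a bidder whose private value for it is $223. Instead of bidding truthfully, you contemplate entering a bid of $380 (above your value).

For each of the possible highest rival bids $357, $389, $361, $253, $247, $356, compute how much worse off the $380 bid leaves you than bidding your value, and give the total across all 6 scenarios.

$459

The deviation costs you only when the competing bid falls strictly between $223 and $380; elsewhere both bids give the same outcome.
$357: truthful payoff $0, deviation payoff −$134 → loss $134.
$389: outcomes coincide → loss $0.
$361: truthful payoff $0, deviation payoff −$138 → loss $138.
$253: truthful payoff $0, deviation payoff −$30 → loss $30.
$247: truthful payoff $0, deviation payoff −$24 → loss $24.
$356: truthful payoff $0, deviation payoff −$133 → loss $133.
Total loss = $134 + $138 + $30 + $24 + $133 = $459.
Because the price is fixed by the runner-up's bid, deviating from your value can only change a good outcome into a bad one — never the reverse.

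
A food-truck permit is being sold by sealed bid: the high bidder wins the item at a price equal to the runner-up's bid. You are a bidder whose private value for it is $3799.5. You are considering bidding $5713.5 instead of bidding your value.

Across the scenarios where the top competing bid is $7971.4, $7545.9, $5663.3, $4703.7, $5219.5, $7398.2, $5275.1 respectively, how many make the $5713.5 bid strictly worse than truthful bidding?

4

The deviation hurts exactly when the highest competing bid lies strictly between $3799.5 and $5713.5 — overbidding then wins at a price above your value.
$7971.4: above both → same outcome either way.
$7545.9: above both → same outcome either way.
$5663.3: inside the interval → strictly worse (loss $1863.8).
$4703.7: inside the interval → strictly worse (loss $904.2).
$5219.5: inside the interval → strictly worse (loss $1420).
$7398.2: above both → same outcome either way.
$5275.1: inside the interval → strictly worse (loss $1475.6).
Count: 4.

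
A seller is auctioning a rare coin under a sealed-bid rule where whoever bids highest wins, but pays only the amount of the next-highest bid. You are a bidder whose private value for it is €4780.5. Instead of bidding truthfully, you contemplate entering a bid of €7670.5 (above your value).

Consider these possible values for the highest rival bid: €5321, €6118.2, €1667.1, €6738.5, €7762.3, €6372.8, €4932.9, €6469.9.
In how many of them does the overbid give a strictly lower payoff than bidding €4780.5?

The deviation hurts exactly when the highest competing bid lies strictly between €4780.5 and €7670.5 — overbidding then wins at a price above your value.
€5321: inside the interval → strictly worse (loss €540.5).
€6118.2: inside the interval → strictly worse (loss €1337.7).
€1667.1: below both → same outcome either way.
€6738.5: inside the interval → strictly worse (loss €1958).
€7762.3: above both → same outcome either way.
€6372.8: inside the interval → strictly worse (loss €1592.3).
€4932.9: inside the interval → strictly worse (loss €152.4).
€6469.9: inside the interval → strictly worse (loss €1689.4).
Count: 6.

6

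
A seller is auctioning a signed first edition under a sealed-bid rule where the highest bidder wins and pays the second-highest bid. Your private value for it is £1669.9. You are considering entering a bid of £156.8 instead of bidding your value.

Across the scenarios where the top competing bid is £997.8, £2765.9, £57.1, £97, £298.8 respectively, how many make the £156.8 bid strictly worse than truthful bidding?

2

The deviation hurts exactly when the highest competing bid lies strictly between £156.8 and £1669.9 — underbidding then forfeits a profitable win.
£997.8: inside the interval → strictly worse (loss £672.1).
£2765.9: above both → same outcome either way.
£57.1: below both → same outcome either way.
£97: below both → same outcome either way.
£298.8: inside the interval → strictly worse (loss £1371.1).
Count: 2.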